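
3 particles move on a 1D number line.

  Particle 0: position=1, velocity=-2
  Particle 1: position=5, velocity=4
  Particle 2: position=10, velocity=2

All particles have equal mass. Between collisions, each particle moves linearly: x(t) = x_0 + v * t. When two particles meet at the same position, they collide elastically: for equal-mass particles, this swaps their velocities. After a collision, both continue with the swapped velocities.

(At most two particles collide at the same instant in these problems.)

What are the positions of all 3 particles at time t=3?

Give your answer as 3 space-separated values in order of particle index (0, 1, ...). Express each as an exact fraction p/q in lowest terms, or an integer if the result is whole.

Collision at t=5/2: particles 1 and 2 swap velocities; positions: p0=-4 p1=15 p2=15; velocities now: v0=-2 v1=2 v2=4
Advance to t=3 (no further collisions before then); velocities: v0=-2 v1=2 v2=4; positions = -5 16 17

Answer: -5 16 17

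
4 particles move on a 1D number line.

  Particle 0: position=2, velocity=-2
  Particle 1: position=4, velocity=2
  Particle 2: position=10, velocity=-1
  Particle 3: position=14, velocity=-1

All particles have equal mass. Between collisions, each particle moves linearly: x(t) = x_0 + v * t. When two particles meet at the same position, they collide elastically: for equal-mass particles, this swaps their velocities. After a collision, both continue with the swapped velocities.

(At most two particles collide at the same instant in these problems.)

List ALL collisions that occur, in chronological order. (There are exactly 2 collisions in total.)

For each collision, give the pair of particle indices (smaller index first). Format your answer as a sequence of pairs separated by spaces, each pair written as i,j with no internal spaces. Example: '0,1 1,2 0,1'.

Collision at t=2: particles 1 and 2 swap velocities; positions: p0=-2 p1=8 p2=8 p3=12; velocities now: v0=-2 v1=-1 v2=2 v3=-1
Collision at t=10/3: particles 2 and 3 swap velocities; positions: p0=-14/3 p1=20/3 p2=32/3 p3=32/3; velocities now: v0=-2 v1=-1 v2=-1 v3=2

Answer: 1,2 2,3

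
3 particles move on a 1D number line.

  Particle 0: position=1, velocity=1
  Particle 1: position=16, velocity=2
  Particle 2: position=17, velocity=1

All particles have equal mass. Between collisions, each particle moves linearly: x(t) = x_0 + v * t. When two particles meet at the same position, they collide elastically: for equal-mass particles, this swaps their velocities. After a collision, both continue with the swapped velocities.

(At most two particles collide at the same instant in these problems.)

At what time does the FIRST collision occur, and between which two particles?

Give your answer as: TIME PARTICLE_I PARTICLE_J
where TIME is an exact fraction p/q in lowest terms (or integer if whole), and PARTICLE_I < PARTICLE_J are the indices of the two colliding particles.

Pair (0,1): pos 1,16 vel 1,2 -> not approaching (rel speed -1 <= 0)
Pair (1,2): pos 16,17 vel 2,1 -> gap=1, closing at 1/unit, collide at t=1
Earliest collision: t=1 between 1 and 2

Answer: 1 1 2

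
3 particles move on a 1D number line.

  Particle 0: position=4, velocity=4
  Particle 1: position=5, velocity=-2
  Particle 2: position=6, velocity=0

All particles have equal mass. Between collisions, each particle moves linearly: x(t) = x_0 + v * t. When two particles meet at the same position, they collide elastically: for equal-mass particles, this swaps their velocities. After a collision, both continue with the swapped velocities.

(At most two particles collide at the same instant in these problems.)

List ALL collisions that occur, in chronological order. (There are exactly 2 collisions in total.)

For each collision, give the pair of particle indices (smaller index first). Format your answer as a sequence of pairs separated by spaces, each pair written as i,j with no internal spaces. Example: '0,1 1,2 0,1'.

Answer: 0,1 1,2

Derivation:
Collision at t=1/6: particles 0 and 1 swap velocities; positions: p0=14/3 p1=14/3 p2=6; velocities now: v0=-2 v1=4 v2=0
Collision at t=1/2: particles 1 and 2 swap velocities; positions: p0=4 p1=6 p2=6; velocities now: v0=-2 v1=0 v2=4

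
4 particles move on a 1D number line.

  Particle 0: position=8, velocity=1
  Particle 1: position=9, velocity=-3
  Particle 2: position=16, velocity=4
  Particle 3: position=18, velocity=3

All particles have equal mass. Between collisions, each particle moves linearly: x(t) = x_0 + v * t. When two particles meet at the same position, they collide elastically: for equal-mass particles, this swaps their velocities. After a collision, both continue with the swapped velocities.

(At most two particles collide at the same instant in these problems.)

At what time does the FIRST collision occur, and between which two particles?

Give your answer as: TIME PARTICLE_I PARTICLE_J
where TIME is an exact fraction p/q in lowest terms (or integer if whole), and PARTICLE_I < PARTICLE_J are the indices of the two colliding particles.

Answer: 1/4 0 1

Derivation:
Pair (0,1): pos 8,9 vel 1,-3 -> gap=1, closing at 4/unit, collide at t=1/4
Pair (1,2): pos 9,16 vel -3,4 -> not approaching (rel speed -7 <= 0)
Pair (2,3): pos 16,18 vel 4,3 -> gap=2, closing at 1/unit, collide at t=2
Earliest collision: t=1/4 between 0 and 1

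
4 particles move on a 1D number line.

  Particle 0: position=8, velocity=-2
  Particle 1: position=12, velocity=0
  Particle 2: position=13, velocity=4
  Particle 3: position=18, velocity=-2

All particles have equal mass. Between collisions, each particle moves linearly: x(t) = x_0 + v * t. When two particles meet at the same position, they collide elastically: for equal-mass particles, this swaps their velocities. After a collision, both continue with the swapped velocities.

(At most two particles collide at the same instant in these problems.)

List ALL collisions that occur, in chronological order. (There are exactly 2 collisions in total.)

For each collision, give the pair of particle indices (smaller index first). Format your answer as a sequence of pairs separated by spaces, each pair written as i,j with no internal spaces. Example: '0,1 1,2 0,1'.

Answer: 2,3 1,2

Derivation:
Collision at t=5/6: particles 2 and 3 swap velocities; positions: p0=19/3 p1=12 p2=49/3 p3=49/3; velocities now: v0=-2 v1=0 v2=-2 v3=4
Collision at t=3: particles 1 and 2 swap velocities; positions: p0=2 p1=12 p2=12 p3=25; velocities now: v0=-2 v1=-2 v2=0 v3=4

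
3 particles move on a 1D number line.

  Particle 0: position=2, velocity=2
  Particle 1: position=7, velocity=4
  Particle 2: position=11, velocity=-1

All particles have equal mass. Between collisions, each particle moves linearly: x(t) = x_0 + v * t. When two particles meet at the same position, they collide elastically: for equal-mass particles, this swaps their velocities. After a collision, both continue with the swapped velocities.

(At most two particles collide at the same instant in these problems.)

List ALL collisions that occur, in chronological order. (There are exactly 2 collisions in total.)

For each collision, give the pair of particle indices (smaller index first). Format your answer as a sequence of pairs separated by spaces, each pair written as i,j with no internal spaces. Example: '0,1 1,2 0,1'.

Answer: 1,2 0,1

Derivation:
Collision at t=4/5: particles 1 and 2 swap velocities; positions: p0=18/5 p1=51/5 p2=51/5; velocities now: v0=2 v1=-1 v2=4
Collision at t=3: particles 0 and 1 swap velocities; positions: p0=8 p1=8 p2=19; velocities now: v0=-1 v1=2 v2=4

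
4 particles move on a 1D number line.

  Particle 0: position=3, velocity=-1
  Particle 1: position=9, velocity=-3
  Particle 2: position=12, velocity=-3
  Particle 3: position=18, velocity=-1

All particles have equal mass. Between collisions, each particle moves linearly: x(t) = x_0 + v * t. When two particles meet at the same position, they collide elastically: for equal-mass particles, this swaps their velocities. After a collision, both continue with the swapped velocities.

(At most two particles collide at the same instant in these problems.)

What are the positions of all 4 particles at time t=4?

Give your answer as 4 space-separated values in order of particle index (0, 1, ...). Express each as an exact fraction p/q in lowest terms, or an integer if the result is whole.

Collision at t=3: particles 0 and 1 swap velocities; positions: p0=0 p1=0 p2=3 p3=15; velocities now: v0=-3 v1=-1 v2=-3 v3=-1
Advance to t=4 (no further collisions before then); velocities: v0=-3 v1=-1 v2=-3 v3=-1; positions = -3 -1 0 14

Answer: -3 -1 0 14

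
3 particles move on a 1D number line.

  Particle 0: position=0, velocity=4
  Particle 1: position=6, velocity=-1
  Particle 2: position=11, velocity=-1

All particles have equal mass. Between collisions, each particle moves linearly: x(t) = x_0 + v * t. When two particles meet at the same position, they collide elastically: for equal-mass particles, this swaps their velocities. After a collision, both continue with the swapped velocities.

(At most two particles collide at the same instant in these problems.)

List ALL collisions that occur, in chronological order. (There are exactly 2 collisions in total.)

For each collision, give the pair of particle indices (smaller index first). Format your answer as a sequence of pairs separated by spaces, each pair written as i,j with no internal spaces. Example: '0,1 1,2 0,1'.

Collision at t=6/5: particles 0 and 1 swap velocities; positions: p0=24/5 p1=24/5 p2=49/5; velocities now: v0=-1 v1=4 v2=-1
Collision at t=11/5: particles 1 and 2 swap velocities; positions: p0=19/5 p1=44/5 p2=44/5; velocities now: v0=-1 v1=-1 v2=4

Answer: 0,1 1,2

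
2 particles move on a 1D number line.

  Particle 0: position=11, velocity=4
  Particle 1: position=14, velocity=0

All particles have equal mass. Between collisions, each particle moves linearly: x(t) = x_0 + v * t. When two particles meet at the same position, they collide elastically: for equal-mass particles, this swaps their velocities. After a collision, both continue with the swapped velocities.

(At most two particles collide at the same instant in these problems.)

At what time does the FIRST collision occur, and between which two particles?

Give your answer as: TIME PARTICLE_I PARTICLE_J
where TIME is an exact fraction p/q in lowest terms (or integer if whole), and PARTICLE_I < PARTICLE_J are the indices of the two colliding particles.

Pair (0,1): pos 11,14 vel 4,0 -> gap=3, closing at 4/unit, collide at t=3/4
Earliest collision: t=3/4 between 0 and 1

Answer: 3/4 0 1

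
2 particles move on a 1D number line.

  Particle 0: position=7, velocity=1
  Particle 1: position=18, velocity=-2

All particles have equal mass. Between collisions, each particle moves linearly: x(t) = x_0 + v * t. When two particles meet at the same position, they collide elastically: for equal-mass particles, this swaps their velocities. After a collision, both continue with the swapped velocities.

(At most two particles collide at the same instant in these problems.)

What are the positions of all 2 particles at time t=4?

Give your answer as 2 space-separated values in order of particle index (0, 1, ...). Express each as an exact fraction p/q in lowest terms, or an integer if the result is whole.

Answer: 10 11

Derivation:
Collision at t=11/3: particles 0 and 1 swap velocities; positions: p0=32/3 p1=32/3; velocities now: v0=-2 v1=1
Advance to t=4 (no further collisions before then); velocities: v0=-2 v1=1; positions = 10 11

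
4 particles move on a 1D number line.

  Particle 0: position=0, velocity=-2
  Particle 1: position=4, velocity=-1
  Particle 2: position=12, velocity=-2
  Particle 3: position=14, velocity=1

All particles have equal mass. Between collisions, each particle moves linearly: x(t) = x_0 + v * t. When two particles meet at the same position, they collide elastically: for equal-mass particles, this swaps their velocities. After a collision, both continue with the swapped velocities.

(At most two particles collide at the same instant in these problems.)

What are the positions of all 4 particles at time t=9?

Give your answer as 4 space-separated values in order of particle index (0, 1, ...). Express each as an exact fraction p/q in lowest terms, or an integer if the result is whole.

Collision at t=8: particles 1 and 2 swap velocities; positions: p0=-16 p1=-4 p2=-4 p3=22; velocities now: v0=-2 v1=-2 v2=-1 v3=1
Advance to t=9 (no further collisions before then); velocities: v0=-2 v1=-2 v2=-1 v3=1; positions = -18 -6 -5 23

Answer: -18 -6 -5 23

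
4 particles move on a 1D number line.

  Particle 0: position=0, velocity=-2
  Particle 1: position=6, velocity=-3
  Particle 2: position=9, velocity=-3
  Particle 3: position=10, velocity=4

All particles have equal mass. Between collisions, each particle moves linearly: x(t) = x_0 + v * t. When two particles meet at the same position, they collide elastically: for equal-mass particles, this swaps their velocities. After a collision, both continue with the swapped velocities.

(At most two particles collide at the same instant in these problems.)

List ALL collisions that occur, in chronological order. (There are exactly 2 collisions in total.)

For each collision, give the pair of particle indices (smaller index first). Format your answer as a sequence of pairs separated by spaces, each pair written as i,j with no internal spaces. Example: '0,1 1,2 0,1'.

Collision at t=6: particles 0 and 1 swap velocities; positions: p0=-12 p1=-12 p2=-9 p3=34; velocities now: v0=-3 v1=-2 v2=-3 v3=4
Collision at t=9: particles 1 and 2 swap velocities; positions: p0=-21 p1=-18 p2=-18 p3=46; velocities now: v0=-3 v1=-3 v2=-2 v3=4

Answer: 0,1 1,2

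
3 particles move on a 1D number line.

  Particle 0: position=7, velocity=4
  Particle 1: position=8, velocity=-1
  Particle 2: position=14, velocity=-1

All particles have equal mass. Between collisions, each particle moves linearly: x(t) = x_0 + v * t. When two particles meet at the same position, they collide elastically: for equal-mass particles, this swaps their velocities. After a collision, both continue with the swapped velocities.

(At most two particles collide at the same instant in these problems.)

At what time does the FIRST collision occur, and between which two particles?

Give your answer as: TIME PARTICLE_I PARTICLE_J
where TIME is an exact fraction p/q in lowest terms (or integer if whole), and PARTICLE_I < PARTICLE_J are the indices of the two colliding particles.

Answer: 1/5 0 1

Derivation:
Pair (0,1): pos 7,8 vel 4,-1 -> gap=1, closing at 5/unit, collide at t=1/5
Pair (1,2): pos 8,14 vel -1,-1 -> not approaching (rel speed 0 <= 0)
Earliest collision: t=1/5 between 0 and 1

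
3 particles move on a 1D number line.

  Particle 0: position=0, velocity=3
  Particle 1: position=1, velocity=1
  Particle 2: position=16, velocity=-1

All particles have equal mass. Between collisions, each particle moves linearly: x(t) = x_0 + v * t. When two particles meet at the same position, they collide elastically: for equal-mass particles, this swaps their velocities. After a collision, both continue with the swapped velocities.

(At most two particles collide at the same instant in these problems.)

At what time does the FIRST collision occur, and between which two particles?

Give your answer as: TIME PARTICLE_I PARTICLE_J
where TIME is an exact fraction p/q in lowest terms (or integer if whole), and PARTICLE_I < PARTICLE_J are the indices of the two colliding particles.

Answer: 1/2 0 1

Derivation:
Pair (0,1): pos 0,1 vel 3,1 -> gap=1, closing at 2/unit, collide at t=1/2
Pair (1,2): pos 1,16 vel 1,-1 -> gap=15, closing at 2/unit, collide at t=15/2
Earliest collision: t=1/2 between 0 and 1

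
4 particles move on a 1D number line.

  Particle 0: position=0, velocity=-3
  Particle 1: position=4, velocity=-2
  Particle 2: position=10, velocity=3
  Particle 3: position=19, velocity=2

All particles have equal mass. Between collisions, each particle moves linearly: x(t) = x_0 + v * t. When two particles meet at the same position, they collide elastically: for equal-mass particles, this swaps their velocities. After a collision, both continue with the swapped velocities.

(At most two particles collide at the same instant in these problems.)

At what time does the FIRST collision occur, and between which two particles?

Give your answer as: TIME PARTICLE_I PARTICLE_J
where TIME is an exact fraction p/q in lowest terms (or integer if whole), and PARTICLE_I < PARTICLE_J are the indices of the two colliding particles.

Pair (0,1): pos 0,4 vel -3,-2 -> not approaching (rel speed -1 <= 0)
Pair (1,2): pos 4,10 vel -2,3 -> not approaching (rel speed -5 <= 0)
Pair (2,3): pos 10,19 vel 3,2 -> gap=9, closing at 1/unit, collide at t=9
Earliest collision: t=9 between 2 and 3

Answer: 9 2 3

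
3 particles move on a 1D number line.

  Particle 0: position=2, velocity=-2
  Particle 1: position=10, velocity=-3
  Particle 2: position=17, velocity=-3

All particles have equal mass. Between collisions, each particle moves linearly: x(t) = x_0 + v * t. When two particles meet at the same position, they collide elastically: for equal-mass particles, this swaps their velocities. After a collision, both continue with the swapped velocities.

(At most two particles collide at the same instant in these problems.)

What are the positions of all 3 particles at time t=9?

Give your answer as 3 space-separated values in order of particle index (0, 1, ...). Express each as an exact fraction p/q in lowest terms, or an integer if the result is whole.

Answer: -17 -16 -10

Derivation:
Collision at t=8: particles 0 and 1 swap velocities; positions: p0=-14 p1=-14 p2=-7; velocities now: v0=-3 v1=-2 v2=-3
Advance to t=9 (no further collisions before then); velocities: v0=-3 v1=-2 v2=-3; positions = -17 -16 -10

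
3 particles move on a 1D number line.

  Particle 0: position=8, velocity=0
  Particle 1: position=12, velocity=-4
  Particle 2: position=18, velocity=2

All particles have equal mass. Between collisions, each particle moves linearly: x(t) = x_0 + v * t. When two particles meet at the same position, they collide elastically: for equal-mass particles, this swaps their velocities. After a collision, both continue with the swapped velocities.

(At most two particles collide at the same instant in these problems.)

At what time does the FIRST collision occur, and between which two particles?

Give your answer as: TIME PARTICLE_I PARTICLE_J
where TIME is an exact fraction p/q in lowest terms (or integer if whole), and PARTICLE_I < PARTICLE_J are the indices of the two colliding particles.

Pair (0,1): pos 8,12 vel 0,-4 -> gap=4, closing at 4/unit, collide at t=1
Pair (1,2): pos 12,18 vel -4,2 -> not approaching (rel speed -6 <= 0)
Earliest collision: t=1 between 0 and 1

Answer: 1 0 1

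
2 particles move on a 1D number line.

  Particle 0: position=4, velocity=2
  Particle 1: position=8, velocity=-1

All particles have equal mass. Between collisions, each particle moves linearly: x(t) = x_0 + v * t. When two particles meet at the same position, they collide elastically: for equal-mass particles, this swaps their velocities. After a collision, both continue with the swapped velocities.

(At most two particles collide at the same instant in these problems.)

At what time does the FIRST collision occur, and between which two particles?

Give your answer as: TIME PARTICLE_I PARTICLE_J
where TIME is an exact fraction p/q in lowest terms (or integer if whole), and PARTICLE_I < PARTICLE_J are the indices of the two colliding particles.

Answer: 4/3 0 1

Derivation:
Pair (0,1): pos 4,8 vel 2,-1 -> gap=4, closing at 3/unit, collide at t=4/3
Earliest collision: t=4/3 between 0 and 1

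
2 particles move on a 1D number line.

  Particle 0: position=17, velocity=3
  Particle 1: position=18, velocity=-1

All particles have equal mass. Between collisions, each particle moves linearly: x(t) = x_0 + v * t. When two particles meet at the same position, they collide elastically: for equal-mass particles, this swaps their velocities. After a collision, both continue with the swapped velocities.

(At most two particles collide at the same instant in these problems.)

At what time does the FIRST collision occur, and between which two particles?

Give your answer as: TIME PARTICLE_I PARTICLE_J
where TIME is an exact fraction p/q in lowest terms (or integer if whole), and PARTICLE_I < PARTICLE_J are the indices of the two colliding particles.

Pair (0,1): pos 17,18 vel 3,-1 -> gap=1, closing at 4/unit, collide at t=1/4
Earliest collision: t=1/4 between 0 and 1

Answer: 1/4 0 1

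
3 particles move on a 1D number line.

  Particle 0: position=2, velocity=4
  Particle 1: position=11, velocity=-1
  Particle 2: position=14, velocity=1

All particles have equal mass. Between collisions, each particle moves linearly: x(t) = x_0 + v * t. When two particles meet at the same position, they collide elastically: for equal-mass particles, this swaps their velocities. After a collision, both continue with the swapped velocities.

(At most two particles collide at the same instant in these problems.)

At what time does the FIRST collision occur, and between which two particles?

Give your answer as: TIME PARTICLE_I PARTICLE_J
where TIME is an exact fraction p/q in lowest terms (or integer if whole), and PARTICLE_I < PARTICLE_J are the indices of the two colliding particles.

Answer: 9/5 0 1

Derivation:
Pair (0,1): pos 2,11 vel 4,-1 -> gap=9, closing at 5/unit, collide at t=9/5
Pair (1,2): pos 11,14 vel -1,1 -> not approaching (rel speed -2 <= 0)
Earliest collision: t=9/5 between 0 and 1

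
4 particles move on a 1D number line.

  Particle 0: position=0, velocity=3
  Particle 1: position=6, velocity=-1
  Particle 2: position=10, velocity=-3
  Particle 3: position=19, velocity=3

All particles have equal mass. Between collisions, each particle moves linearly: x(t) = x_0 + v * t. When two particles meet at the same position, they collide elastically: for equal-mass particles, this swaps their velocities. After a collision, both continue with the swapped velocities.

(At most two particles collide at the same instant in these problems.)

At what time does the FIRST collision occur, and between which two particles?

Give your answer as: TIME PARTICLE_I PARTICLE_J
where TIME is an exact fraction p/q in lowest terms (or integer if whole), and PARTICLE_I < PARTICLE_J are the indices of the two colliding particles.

Pair (0,1): pos 0,6 vel 3,-1 -> gap=6, closing at 4/unit, collide at t=3/2
Pair (1,2): pos 6,10 vel -1,-3 -> gap=4, closing at 2/unit, collide at t=2
Pair (2,3): pos 10,19 vel -3,3 -> not approaching (rel speed -6 <= 0)
Earliest collision: t=3/2 between 0 and 1

Answer: 3/2 0 1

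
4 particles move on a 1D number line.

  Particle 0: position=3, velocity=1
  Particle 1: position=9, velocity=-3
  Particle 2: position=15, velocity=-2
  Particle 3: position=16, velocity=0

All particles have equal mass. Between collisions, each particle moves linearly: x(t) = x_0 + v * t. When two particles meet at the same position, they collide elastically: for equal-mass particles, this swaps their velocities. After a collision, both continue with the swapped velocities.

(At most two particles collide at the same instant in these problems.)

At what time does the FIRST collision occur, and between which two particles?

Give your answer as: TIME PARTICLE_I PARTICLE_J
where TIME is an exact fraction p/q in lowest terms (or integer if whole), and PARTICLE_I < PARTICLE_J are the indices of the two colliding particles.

Pair (0,1): pos 3,9 vel 1,-3 -> gap=6, closing at 4/unit, collide at t=3/2
Pair (1,2): pos 9,15 vel -3,-2 -> not approaching (rel speed -1 <= 0)
Pair (2,3): pos 15,16 vel -2,0 -> not approaching (rel speed -2 <= 0)
Earliest collision: t=3/2 between 0 and 1

Answer: 3/2 0 1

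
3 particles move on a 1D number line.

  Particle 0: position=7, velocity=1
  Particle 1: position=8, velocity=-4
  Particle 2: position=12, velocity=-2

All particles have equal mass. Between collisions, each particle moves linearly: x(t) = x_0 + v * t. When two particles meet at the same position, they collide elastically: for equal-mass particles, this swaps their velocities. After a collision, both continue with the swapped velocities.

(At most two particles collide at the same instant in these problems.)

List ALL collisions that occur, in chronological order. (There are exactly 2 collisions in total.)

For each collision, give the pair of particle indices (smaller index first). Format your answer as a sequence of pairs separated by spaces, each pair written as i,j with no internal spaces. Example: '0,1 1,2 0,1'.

Answer: 0,1 1,2

Derivation:
Collision at t=1/5: particles 0 and 1 swap velocities; positions: p0=36/5 p1=36/5 p2=58/5; velocities now: v0=-4 v1=1 v2=-2
Collision at t=5/3: particles 1 and 2 swap velocities; positions: p0=4/3 p1=26/3 p2=26/3; velocities now: v0=-4 v1=-2 v2=1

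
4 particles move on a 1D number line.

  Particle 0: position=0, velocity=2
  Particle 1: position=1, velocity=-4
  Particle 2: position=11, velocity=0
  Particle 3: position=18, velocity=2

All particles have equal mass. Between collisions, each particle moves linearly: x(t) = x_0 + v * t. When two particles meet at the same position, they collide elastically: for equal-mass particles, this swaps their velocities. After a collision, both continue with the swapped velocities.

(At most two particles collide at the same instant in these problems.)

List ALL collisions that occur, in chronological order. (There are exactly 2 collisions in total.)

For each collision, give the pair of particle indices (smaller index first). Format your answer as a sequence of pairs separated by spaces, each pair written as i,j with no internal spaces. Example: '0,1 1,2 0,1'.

Answer: 0,1 1,2

Derivation:
Collision at t=1/6: particles 0 and 1 swap velocities; positions: p0=1/3 p1=1/3 p2=11 p3=55/3; velocities now: v0=-4 v1=2 v2=0 v3=2
Collision at t=11/2: particles 1 and 2 swap velocities; positions: p0=-21 p1=11 p2=11 p3=29; velocities now: v0=-4 v1=0 v2=2 v3=2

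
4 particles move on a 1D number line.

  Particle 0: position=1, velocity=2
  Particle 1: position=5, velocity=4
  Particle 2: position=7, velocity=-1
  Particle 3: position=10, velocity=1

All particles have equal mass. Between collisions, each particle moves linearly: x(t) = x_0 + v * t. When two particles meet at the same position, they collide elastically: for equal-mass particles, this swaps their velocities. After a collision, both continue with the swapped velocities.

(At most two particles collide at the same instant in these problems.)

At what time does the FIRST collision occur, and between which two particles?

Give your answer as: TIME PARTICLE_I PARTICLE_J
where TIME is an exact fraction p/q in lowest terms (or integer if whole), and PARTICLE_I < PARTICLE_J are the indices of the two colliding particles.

Answer: 2/5 1 2

Derivation:
Pair (0,1): pos 1,5 vel 2,4 -> not approaching (rel speed -2 <= 0)
Pair (1,2): pos 5,7 vel 4,-1 -> gap=2, closing at 5/unit, collide at t=2/5
Pair (2,3): pos 7,10 vel -1,1 -> not approaching (rel speed -2 <= 0)
Earliest collision: t=2/5 between 1 and 2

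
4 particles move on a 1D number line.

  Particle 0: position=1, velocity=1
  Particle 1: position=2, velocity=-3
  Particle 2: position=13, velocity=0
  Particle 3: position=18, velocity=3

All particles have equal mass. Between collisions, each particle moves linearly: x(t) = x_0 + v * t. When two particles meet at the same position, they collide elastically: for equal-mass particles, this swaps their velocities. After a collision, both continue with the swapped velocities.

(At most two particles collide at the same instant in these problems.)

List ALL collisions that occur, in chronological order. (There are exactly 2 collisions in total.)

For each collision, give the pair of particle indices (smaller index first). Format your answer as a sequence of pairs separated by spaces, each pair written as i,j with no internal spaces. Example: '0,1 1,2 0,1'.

Collision at t=1/4: particles 0 and 1 swap velocities; positions: p0=5/4 p1=5/4 p2=13 p3=75/4; velocities now: v0=-3 v1=1 v2=0 v3=3
Collision at t=12: particles 1 and 2 swap velocities; positions: p0=-34 p1=13 p2=13 p3=54; velocities now: v0=-3 v1=0 v2=1 v3=3

Answer: 0,1 1,2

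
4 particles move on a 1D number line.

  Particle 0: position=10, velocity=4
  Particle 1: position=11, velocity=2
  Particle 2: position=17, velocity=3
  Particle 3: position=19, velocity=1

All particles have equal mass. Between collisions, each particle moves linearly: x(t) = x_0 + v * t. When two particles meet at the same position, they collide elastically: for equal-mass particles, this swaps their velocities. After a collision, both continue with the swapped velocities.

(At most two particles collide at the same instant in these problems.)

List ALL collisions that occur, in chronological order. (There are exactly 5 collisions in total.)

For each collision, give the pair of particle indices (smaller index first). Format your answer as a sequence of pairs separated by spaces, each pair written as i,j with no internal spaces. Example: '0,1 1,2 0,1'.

Answer: 0,1 2,3 1,2 2,3 0,1

Derivation:
Collision at t=1/2: particles 0 and 1 swap velocities; positions: p0=12 p1=12 p2=37/2 p3=39/2; velocities now: v0=2 v1=4 v2=3 v3=1
Collision at t=1: particles 2 and 3 swap velocities; positions: p0=13 p1=14 p2=20 p3=20; velocities now: v0=2 v1=4 v2=1 v3=3
Collision at t=3: particles 1 and 2 swap velocities; positions: p0=17 p1=22 p2=22 p3=26; velocities now: v0=2 v1=1 v2=4 v3=3
Collision at t=7: particles 2 and 3 swap velocities; positions: p0=25 p1=26 p2=38 p3=38; velocities now: v0=2 v1=1 v2=3 v3=4
Collision at t=8: particles 0 and 1 swap velocities; positions: p0=27 p1=27 p2=41 p3=42; velocities now: v0=1 v1=2 v2=3 v3=4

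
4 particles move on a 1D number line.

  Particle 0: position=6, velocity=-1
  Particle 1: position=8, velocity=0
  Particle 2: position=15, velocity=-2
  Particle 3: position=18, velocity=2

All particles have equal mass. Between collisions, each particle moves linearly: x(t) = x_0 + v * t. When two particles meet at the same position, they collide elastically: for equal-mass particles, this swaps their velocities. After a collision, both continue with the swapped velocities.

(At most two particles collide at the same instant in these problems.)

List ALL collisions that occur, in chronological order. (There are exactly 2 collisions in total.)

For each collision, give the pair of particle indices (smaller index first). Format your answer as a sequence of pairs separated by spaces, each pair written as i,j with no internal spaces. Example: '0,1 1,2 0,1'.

Answer: 1,2 0,1

Derivation:
Collision at t=7/2: particles 1 and 2 swap velocities; positions: p0=5/2 p1=8 p2=8 p3=25; velocities now: v0=-1 v1=-2 v2=0 v3=2
Collision at t=9: particles 0 and 1 swap velocities; positions: p0=-3 p1=-3 p2=8 p3=36; velocities now: v0=-2 v1=-1 v2=0 v3=2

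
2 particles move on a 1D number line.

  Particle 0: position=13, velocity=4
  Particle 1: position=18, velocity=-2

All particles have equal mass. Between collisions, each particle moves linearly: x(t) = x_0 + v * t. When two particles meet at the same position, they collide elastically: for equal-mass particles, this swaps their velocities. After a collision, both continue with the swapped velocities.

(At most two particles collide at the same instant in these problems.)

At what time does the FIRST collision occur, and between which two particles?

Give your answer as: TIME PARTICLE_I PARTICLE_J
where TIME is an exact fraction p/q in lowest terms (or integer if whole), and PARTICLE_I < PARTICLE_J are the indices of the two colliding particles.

Pair (0,1): pos 13,18 vel 4,-2 -> gap=5, closing at 6/unit, collide at t=5/6
Earliest collision: t=5/6 between 0 and 1

Answer: 5/6 0 1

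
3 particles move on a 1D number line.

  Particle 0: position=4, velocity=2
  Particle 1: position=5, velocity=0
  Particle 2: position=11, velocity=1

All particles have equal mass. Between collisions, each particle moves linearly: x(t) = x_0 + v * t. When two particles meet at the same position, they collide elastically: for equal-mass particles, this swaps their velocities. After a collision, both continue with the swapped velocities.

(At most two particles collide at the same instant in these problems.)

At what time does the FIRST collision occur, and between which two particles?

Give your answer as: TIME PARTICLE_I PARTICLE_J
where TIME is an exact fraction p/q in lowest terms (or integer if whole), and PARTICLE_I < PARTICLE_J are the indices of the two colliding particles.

Answer: 1/2 0 1

Derivation:
Pair (0,1): pos 4,5 vel 2,0 -> gap=1, closing at 2/unit, collide at t=1/2
Pair (1,2): pos 5,11 vel 0,1 -> not approaching (rel speed -1 <= 0)
Earliest collision: t=1/2 between 0 and 1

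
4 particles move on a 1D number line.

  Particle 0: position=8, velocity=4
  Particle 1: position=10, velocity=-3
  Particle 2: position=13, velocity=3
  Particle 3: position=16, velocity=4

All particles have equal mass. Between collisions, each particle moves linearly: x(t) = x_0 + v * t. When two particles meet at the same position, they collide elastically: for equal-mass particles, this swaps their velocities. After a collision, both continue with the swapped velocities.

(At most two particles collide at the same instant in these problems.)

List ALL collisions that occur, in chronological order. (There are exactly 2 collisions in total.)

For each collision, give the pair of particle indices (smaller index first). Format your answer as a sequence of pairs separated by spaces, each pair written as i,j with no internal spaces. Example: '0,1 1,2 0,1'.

Answer: 0,1 1,2

Derivation:
Collision at t=2/7: particles 0 and 1 swap velocities; positions: p0=64/7 p1=64/7 p2=97/7 p3=120/7; velocities now: v0=-3 v1=4 v2=3 v3=4
Collision at t=5: particles 1 and 2 swap velocities; positions: p0=-5 p1=28 p2=28 p3=36; velocities now: v0=-3 v1=3 v2=4 v3=4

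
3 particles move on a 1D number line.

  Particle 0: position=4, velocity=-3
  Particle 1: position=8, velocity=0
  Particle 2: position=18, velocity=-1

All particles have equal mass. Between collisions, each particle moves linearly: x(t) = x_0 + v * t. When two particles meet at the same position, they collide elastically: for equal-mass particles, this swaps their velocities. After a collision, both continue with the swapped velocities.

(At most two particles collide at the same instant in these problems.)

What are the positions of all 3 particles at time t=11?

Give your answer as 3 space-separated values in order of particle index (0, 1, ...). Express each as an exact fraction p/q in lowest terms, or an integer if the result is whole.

Collision at t=10: particles 1 and 2 swap velocities; positions: p0=-26 p1=8 p2=8; velocities now: v0=-3 v1=-1 v2=0
Advance to t=11 (no further collisions before then); velocities: v0=-3 v1=-1 v2=0; positions = -29 7 8

Answer: -29 7 8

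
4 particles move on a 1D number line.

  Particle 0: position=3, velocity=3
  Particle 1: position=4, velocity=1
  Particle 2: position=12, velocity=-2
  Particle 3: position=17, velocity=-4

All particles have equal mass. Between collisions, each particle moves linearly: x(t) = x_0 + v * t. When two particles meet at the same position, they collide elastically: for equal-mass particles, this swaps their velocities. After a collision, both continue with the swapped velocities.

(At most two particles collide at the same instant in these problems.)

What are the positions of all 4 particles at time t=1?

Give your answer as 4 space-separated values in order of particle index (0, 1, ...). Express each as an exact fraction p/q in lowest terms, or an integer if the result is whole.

Collision at t=1/2: particles 0 and 1 swap velocities; positions: p0=9/2 p1=9/2 p2=11 p3=15; velocities now: v0=1 v1=3 v2=-2 v3=-4
Advance to t=1 (no further collisions before then); velocities: v0=1 v1=3 v2=-2 v3=-4; positions = 5 6 10 13

Answer: 5 6 10 13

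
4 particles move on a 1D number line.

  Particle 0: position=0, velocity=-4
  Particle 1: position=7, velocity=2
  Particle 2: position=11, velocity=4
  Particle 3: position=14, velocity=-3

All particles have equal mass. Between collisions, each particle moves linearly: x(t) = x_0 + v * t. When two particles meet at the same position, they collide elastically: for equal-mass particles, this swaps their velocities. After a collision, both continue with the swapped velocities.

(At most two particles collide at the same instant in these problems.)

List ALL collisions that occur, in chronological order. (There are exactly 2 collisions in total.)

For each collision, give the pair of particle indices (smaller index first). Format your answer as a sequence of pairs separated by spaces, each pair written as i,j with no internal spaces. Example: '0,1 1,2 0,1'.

Collision at t=3/7: particles 2 and 3 swap velocities; positions: p0=-12/7 p1=55/7 p2=89/7 p3=89/7; velocities now: v0=-4 v1=2 v2=-3 v3=4
Collision at t=7/5: particles 1 and 2 swap velocities; positions: p0=-28/5 p1=49/5 p2=49/5 p3=83/5; velocities now: v0=-4 v1=-3 v2=2 v3=4

Answer: 2,3 1,2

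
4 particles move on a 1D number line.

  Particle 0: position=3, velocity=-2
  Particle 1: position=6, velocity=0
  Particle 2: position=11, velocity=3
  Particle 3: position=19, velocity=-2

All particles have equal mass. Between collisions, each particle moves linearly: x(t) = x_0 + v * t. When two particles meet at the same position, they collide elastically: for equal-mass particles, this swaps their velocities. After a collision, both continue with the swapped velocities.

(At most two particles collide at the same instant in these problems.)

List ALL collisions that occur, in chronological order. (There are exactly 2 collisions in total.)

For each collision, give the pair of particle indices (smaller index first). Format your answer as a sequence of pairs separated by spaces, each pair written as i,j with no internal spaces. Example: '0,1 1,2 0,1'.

Answer: 2,3 1,2

Derivation:
Collision at t=8/5: particles 2 and 3 swap velocities; positions: p0=-1/5 p1=6 p2=79/5 p3=79/5; velocities now: v0=-2 v1=0 v2=-2 v3=3
Collision at t=13/2: particles 1 and 2 swap velocities; positions: p0=-10 p1=6 p2=6 p3=61/2; velocities now: v0=-2 v1=-2 v2=0 v3=3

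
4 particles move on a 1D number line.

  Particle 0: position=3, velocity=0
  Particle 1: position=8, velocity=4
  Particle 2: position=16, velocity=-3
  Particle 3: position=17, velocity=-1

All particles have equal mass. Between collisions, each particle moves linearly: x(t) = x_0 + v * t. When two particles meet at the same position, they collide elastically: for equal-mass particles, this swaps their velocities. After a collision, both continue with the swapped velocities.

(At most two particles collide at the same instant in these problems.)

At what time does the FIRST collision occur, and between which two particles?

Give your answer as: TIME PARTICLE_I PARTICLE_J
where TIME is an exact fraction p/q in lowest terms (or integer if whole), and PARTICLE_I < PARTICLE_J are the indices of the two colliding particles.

Answer: 8/7 1 2

Derivation:
Pair (0,1): pos 3,8 vel 0,4 -> not approaching (rel speed -4 <= 0)
Pair (1,2): pos 8,16 vel 4,-3 -> gap=8, closing at 7/unit, collide at t=8/7
Pair (2,3): pos 16,17 vel -3,-1 -> not approaching (rel speed -2 <= 0)
Earliest collision: t=8/7 between 1 and 2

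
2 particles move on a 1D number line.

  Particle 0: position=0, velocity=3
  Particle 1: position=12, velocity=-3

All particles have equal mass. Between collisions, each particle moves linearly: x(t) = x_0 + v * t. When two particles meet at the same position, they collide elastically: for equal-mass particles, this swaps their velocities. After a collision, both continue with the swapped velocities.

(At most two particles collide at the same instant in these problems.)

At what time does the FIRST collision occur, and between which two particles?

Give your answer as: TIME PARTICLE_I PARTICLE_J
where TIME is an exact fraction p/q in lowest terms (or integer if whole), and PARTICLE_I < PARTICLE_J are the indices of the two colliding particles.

Pair (0,1): pos 0,12 vel 3,-3 -> gap=12, closing at 6/unit, collide at t=2
Earliest collision: t=2 between 0 and 1

Answer: 2 0 1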